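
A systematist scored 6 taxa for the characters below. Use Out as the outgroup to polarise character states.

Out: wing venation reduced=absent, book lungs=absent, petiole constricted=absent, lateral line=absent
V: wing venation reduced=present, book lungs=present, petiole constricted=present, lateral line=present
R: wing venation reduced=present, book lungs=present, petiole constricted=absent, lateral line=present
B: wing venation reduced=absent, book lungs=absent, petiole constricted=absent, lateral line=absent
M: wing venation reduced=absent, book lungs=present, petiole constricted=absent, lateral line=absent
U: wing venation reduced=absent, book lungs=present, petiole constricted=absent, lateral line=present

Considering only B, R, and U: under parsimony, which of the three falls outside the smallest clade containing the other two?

The outgroup has state 'absent' for every character, so 'present' is the derived state throughout.
wing venation reduced (derived state 'present') is shared by R and V — a synapomorphy uniting that clade.
Only M, R, U, and V show the derived state 'present' for book lungs, supporting them as a clade.
petiole constricted (derived state 'present') is unique to V (autapomorphy; uninformative for grouping).
Only R, U, and V show the derived state 'present' for lateral line, supporting them as a clade.
Most parsimonious ingroup topology: ((((V,R),U),M),B).
R and U share a more recent common ancestor with each other than either does with B, so B is the least closely related of the three.

B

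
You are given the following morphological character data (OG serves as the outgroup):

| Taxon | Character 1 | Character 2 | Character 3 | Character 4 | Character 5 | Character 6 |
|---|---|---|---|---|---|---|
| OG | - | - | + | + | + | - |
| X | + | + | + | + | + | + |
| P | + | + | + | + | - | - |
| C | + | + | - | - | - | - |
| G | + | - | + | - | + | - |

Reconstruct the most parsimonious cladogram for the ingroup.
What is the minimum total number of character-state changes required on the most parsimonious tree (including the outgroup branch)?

7

Character polarity is set by the outgroup: the derived state is whichever differs from the outgroup's state, so for Character 3, Character 4, Character 5 the derived state is '-', and for the remaining characters it is '+'.
All ingroup taxa share the derived state '+' for Character 1; it defines the ingroup but does not resolve relationships within it.
Character 2: derived state '+' in C, P, and X only — synapomorphy for {C, P, X}.
Character 3 (derived state '-') is unique to C (autapomorphy; uninformative for grouping).
Character 4 groups C and G, which is incompatible with the clades supported by the remaining characters; treating it as convergent (homoplasy) costs fewer steps than any alternative tree.
Character 5 (derived state '-') is shared by C and P — a synapomorphy uniting that clade.
Character 6 (derived state '+') is unique to X (autapomorphy; uninformative for grouping).
Most parsimonious ingroup topology: ((X,(P,C)),G).
Changes per character on this tree: Character 1: 1; Character 2: 1; Character 3: 1; Character 4: 2; Character 5: 1; Character 6: 1.
Total = 7.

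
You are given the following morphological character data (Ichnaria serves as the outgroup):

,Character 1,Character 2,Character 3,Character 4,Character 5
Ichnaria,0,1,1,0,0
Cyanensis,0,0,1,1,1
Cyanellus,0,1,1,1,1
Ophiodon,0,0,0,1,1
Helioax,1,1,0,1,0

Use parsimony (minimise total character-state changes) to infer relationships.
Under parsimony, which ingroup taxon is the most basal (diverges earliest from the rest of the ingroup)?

Character polarity is set by the outgroup: the derived state is whichever differs from the outgroup's state, so for Character 2, Character 3 the derived state is '0', and for the remaining characters it is '1'.
Character 1: derived state '1' in Helioax only — an autapomorphy, so it tells us nothing about relationships among taxa.
Only Cyanensis and Ophiodon show the derived state '0' for Character 2, supporting them as a clade.
Character 3 groups Helioax and Ophiodon, which is incompatible with the clades supported by the remaining characters; treating it as convergent (homoplasy) costs fewer steps than any alternative tree.
All ingroup taxa share the derived state '1' for Character 4; it defines the ingroup but does not resolve relationships within it.
Only Cyanellus, Cyanensis, and Ophiodon show the derived state '1' for Character 5, supporting them as a clade.
Most parsimonious ingroup topology: (((Cyanensis,Ophiodon),Cyanellus),Helioax).
Helioax is sister to the clade containing all other ingroup taxa, so it is the earliest-diverging (most basal) ingroup lineage.

Helioax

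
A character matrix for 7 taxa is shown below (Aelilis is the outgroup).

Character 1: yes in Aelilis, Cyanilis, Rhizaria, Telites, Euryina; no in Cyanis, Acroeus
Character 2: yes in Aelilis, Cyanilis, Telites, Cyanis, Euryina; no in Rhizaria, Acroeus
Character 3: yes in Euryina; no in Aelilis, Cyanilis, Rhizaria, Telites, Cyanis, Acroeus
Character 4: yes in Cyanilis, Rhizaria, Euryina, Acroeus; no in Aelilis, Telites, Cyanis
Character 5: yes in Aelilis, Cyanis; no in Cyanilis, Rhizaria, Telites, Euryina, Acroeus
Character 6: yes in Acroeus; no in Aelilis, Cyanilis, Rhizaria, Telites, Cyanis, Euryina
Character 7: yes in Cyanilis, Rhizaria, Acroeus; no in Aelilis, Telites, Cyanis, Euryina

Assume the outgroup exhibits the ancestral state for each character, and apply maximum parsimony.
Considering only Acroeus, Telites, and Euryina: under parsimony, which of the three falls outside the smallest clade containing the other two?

Telites

Character polarity is set by the outgroup: the derived state is whichever differs from the outgroup's state, so for Character 1, Character 2, Character 5 the derived state is 'no', and for the remaining characters it is 'yes'.
Character 1 (state 'no') occurs in Acroeus and Cyanis but conflicts with the nesting implied by the other characters — most parsimoniously interpreted as homoplasy.
Only Acroeus and Rhizaria show the derived state 'no' for Character 2, supporting them as a clade.
Character 3: derived state 'yes' in Euryina only — an autapomorphy, so it tells us nothing about relationships among taxa.
Character 4: derived state 'yes' in Acroeus, Cyanilis, Euryina, and Rhizaria only — synapomorphy for {Acroeus, Cyanilis, Euryina, Rhizaria}.
Character 5 (derived state 'no') is shared by Acroeus, Cyanilis, Euryina, Rhizaria, and Telites — a synapomorphy uniting that clade.
Character 6: derived state 'yes' in Acroeus only — an autapomorphy, so it tells us nothing about relationships among taxa.
Character 7: derived state 'yes' in Acroeus, Cyanilis, and Rhizaria only — synapomorphy for {Acroeus, Cyanilis, Rhizaria}.
Most parsimonious ingroup topology: ((((Cyanilis,(Rhizaria,Acroeus)),Euryina),Telites),Cyanis).
Euryina and Acroeus share a more recent common ancestor with each other than either does with Telites, so Telites is the least closely related of the three.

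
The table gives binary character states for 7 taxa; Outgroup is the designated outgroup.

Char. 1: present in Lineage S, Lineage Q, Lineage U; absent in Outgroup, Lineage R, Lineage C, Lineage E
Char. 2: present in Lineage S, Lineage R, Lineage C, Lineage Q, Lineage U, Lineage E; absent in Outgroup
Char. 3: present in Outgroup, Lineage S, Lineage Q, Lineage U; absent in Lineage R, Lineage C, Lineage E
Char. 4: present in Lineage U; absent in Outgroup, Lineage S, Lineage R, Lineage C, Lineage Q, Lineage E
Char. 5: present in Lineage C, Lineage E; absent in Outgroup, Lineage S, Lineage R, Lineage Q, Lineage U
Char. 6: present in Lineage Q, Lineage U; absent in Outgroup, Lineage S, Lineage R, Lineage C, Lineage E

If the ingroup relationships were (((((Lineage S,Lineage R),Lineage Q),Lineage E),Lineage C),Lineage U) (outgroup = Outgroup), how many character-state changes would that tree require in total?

12

Map each character onto (((((Lineage S,Lineage R),Lineage Q),Lineage E),Lineage C),Lineage U) (rooted by Outgroup) and count the minimum state changes it requires (Fitch parsimony):
Char. 1: 3; Char. 2: 1; Char. 3: 3; Char. 4: 1; Char. 5: 2; Char. 6: 2.
Total tree length = 12.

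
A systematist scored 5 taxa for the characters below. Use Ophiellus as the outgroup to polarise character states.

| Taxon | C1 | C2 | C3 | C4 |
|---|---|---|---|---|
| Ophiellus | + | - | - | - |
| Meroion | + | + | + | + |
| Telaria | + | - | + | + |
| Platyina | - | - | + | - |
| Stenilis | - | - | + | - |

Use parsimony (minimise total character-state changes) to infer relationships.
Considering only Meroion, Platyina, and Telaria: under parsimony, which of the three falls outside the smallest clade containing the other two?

Platyina

Character polarity is set by the outgroup: the derived state is whichever differs from the outgroup's state, so for C1 the derived state is '-', and for the remaining characters it is '+'.
C1: derived state '-' in Platyina and Stenilis only — synapomorphy for {Platyina, Stenilis}.
C2 (derived state '+') is unique to Meroion (autapomorphy; uninformative for grouping).
All ingroup taxa share the derived state '+' for C3; it defines the ingroup but does not resolve relationships within it.
C4: derived state '+' in Meroion and Telaria only — synapomorphy for {Meroion, Telaria}.
Most parsimonious ingroup topology: ((Meroion,Telaria),(Platyina,Stenilis)).
Meroion and Telaria share a more recent common ancestor with each other than either does with Platyina, so Platyina is the least closely related of the three.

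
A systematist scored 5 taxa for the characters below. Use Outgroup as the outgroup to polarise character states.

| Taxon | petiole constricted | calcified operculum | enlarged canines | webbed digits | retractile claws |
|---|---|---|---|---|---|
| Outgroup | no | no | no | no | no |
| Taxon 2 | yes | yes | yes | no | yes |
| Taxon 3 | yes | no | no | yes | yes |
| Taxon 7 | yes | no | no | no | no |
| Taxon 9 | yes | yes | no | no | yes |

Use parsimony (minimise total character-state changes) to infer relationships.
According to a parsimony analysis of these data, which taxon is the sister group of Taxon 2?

Taxon 9

The outgroup has state 'no' for every character, so 'yes' is the derived state throughout.
petiole constricted (derived state 'yes') is shared by all ingroup taxa — unites the whole ingroup.
calcified operculum: derived state 'yes' in Taxon 2 and Taxon 9 only — synapomorphy for {Taxon 2, Taxon 9}.
enlarged canines (derived state 'yes') is unique to Taxon 2 (autapomorphy; uninformative for grouping).
webbed digits (derived state 'yes') is unique to Taxon 3 (autapomorphy; uninformative for grouping).
retractile claws (derived state 'yes') is shared by Taxon 2, Taxon 3, and Taxon 9 — a synapomorphy uniting that clade.
Most parsimonious ingroup topology: (((Taxon 2,Taxon 9),Taxon 3),Taxon 7).
Taxon 2 and Taxon 9 form a cherry on this tree, so they are sister taxa.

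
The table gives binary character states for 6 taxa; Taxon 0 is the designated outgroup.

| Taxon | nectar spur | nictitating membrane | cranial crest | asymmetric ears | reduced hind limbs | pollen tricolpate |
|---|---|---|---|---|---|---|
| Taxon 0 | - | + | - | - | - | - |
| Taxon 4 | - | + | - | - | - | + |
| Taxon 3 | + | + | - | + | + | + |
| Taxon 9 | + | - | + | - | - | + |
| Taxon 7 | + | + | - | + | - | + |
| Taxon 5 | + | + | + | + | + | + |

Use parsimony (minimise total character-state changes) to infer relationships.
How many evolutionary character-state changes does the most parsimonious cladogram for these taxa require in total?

Character polarity is set by the outgroup: the derived state is whichever differs from the outgroup's state, so for nictitating membrane the derived state is '-', and for the remaining characters it is '+'.
nectar spur: derived state '+' in Taxon 3, Taxon 5, Taxon 7, and Taxon 9 only — synapomorphy for {Taxon 3, Taxon 5, Taxon 7, Taxon 9}.
nictitating membrane (derived state '-') is unique to Taxon 9 (autapomorphy; uninformative for grouping).
cranial crest (state '+') occurs in Taxon 5 and Taxon 9 but conflicts with the nesting implied by the other characters — most parsimoniously interpreted as homoplasy.
Only Taxon 3, Taxon 5, and Taxon 7 show the derived state '+' for asymmetric ears, supporting them as a clade.
reduced hind limbs (derived state '+') is shared by Taxon 3 and Taxon 5 — a synapomorphy uniting that clade.
pollen tricolpate (derived state '+') is shared by all ingroup taxa — unites the whole ingroup.
Most parsimonious ingroup topology: (Taxon 4,(((Taxon 3,Taxon 5),Taxon 7),Taxon 9)).
Changes per character on this tree: nectar spur: 1; nictitating membrane: 1; cranial crest: 2; asymmetric ears: 1; reduced hind limbs: 1; pollen tricolpate: 1.
Total = 7.

7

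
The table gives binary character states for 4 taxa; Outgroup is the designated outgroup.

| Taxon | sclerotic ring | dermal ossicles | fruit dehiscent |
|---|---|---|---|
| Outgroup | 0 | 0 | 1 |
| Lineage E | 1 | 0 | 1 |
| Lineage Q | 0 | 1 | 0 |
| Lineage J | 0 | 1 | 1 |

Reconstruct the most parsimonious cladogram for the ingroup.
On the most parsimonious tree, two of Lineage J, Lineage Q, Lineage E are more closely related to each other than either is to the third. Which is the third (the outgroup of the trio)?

Character polarity is set by the outgroup: the derived state is whichever differs from the outgroup's state, so for fruit dehiscent the derived state is '0', and for the remaining characters it is '1'.
sclerotic ring: derived state '1' in Lineage E only — an autapomorphy, so it tells us nothing about relationships among taxa.
Only Lineage J and Lineage Q show the derived state '1' for dermal ossicles, supporting them as a clade.
fruit dehiscent (derived state '0') is unique to Lineage Q (autapomorphy; uninformative for grouping).
Most parsimonious ingroup topology: (Lineage E,(Lineage Q,Lineage J)).
Lineage Q and Lineage J share a more recent common ancestor with each other than either does with Lineage E, so Lineage E is the least closely related of the three.

Lineage E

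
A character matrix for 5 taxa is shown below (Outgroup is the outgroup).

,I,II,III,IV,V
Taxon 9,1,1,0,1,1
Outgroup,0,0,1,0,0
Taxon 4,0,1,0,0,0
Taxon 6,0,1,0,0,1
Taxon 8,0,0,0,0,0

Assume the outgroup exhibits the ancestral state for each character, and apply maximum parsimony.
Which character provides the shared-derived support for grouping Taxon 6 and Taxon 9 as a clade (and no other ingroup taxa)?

Character polarity is set by the outgroup: the derived state is whichever differs from the outgroup's state, so for III the derived state is '0', and for the remaining characters it is '1'.
I: derived state '1' in Taxon 9 only — an autapomorphy, so it tells us nothing about relationships among taxa.
II: derived state '1' in Taxon 4, Taxon 6, and Taxon 9 only — synapomorphy for {Taxon 4, Taxon 6, Taxon 9}.
III (derived state '0') is shared by all ingroup taxa — unites the whole ingroup.
IV: derived state '1' in Taxon 9 only — an autapomorphy, so it tells us nothing about relationships among taxa.
Only Taxon 6 and Taxon 9 show the derived state '1' for V, supporting them as a clade.
Most parsimonious ingroup topology: (((Taxon 9,Taxon 6),Taxon 4),Taxon 8).
The clade {Taxon 6, Taxon 9} is supported by V: its derived state '1' occurs in exactly those taxa and in no other taxon (including the outgroup).

V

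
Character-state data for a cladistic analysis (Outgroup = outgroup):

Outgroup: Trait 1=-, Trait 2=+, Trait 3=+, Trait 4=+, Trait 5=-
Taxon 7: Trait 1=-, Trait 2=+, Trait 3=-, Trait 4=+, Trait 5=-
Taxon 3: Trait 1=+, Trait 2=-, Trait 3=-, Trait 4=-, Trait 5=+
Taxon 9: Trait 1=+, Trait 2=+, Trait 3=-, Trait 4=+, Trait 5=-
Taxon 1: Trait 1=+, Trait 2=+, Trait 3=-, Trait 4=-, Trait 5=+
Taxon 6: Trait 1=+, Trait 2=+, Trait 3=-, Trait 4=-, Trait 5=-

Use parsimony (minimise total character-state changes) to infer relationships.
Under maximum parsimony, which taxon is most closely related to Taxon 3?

Taxon 1

Character polarity is set by the outgroup: the derived state is whichever differs from the outgroup's state, so for Trait 2, Trait 3, Trait 4 the derived state is '-', and for the remaining characters it is '+'.
Only Taxon 1, Taxon 3, Taxon 6, and Taxon 9 show the derived state '+' for Trait 1, supporting them as a clade.
Trait 2 (derived state '-') is unique to Taxon 3 (autapomorphy; uninformative for grouping).
Trait 3 (derived state '-') is shared by all ingroup taxa — unites the whole ingroup.
Trait 4: derived state '-' in Taxon 1, Taxon 3, and Taxon 6 only — synapomorphy for {Taxon 1, Taxon 3, Taxon 6}.
Trait 5: derived state '+' in Taxon 1 and Taxon 3 only — synapomorphy for {Taxon 1, Taxon 3}.
Most parsimonious ingroup topology: (Taxon 7,(((Taxon 3,Taxon 1),Taxon 6),Taxon 9)).
Taxon 3 and Taxon 1 form a cherry on this tree, so they are sister taxa.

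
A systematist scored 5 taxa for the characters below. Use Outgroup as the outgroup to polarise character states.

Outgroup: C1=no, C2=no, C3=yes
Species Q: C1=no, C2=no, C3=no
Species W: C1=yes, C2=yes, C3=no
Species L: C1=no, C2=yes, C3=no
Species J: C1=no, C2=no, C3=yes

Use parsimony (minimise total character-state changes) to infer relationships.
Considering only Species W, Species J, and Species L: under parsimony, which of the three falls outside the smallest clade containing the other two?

Character polarity is set by the outgroup: the derived state is whichever differs from the outgroup's state, so for C3 the derived state is 'no', and for the remaining characters it is 'yes'.
C1: derived state 'yes' in Species W only — an autapomorphy, so it tells us nothing about relationships among taxa.
C2: derived state 'yes' in Species L and Species W only — synapomorphy for {Species L, Species W}.
C3 (derived state 'no') is shared by Species L, Species Q, and Species W — a synapomorphy uniting that clade.
Most parsimonious ingroup topology: ((Species Q,(Species W,Species L)),Species J).
Species W and Species L share a more recent common ancestor with each other than either does with Species J, so Species J is the least closely related of the three.

Species J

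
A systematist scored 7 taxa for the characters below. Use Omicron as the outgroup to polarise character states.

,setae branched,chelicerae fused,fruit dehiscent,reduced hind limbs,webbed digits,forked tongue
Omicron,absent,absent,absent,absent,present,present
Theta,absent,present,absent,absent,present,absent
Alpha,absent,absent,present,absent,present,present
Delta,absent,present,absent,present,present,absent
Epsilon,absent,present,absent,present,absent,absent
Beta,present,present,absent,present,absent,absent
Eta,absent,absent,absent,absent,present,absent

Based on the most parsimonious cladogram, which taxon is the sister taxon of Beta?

Epsilon

Character polarity is set by the outgroup: the derived state is whichever differs from the outgroup's state, so for webbed digits, forked tongue the derived state is 'absent', and for the remaining characters it is 'present'.
setae branched: derived state 'present' in Beta only — an autapomorphy, so it tells us nothing about relationships among taxa.
Only Beta, Delta, Epsilon, and Theta show the derived state 'present' for chelicerae fused, supporting them as a clade.
fruit dehiscent (derived state 'present') is unique to Alpha (autapomorphy; uninformative for grouping).
Only Beta, Delta, and Epsilon show the derived state 'present' for reduced hind limbs, supporting them as a clade.
Only Beta and Epsilon show the derived state 'absent' for webbed digits, supporting them as a clade.
forked tongue: derived state 'absent' in Beta, Delta, Epsilon, Eta, and Theta only — synapomorphy for {Beta, Delta, Epsilon, Eta, Theta}.
Most parsimonious ingroup topology: (((Theta,(Delta,(Epsilon,Beta))),Eta),Alpha).
Beta and Epsilon form a cherry on this tree, so they are sister taxa.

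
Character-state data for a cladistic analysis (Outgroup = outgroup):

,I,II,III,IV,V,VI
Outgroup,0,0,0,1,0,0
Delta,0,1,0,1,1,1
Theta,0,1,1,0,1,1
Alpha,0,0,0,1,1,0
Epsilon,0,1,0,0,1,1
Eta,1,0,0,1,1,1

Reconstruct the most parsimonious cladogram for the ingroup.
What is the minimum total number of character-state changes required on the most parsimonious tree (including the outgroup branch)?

Character polarity is set by the outgroup: the derived state is whichever differs from the outgroup's state, so for IV the derived state is '0', and for the remaining characters it is '1'.
I (derived state '1') is unique to Eta (autapomorphy; uninformative for grouping).
Only Delta, Epsilon, and Theta show the derived state '1' for II, supporting them as a clade.
III: derived state '1' in Theta only — an autapomorphy, so it tells us nothing about relationships among taxa.
IV (derived state '0') is shared by Epsilon and Theta — a synapomorphy uniting that clade.
All ingroup taxa share the derived state '1' for V; it defines the ingroup but does not resolve relationships within it.
VI (derived state '1') is shared by Delta, Epsilon, Eta, and Theta — a synapomorphy uniting that clade.
Most parsimonious ingroup topology: (((Delta,(Theta,Epsilon)),Eta),Alpha).
Changes per character on this tree: I: 1; II: 1; III: 1; IV: 1; V: 1; VI: 1.
Total = 6.

6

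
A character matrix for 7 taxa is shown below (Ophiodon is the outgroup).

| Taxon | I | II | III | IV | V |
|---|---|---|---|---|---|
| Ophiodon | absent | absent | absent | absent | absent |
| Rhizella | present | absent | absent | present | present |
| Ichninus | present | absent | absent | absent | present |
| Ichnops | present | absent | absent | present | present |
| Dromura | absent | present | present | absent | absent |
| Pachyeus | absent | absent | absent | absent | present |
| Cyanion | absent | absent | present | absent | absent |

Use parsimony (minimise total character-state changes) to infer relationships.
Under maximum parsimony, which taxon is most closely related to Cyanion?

The outgroup has state 'absent' for every character, so 'present' is the derived state throughout.
I: derived state 'present' in Ichninus, Ichnops, and Rhizella only — synapomorphy for {Ichninus, Ichnops, Rhizella}.
II (derived state 'present') is unique to Dromura (autapomorphy; uninformative for grouping).
III: derived state 'present' in Cyanion and Dromura only — synapomorphy for {Cyanion, Dromura}.
IV (derived state 'present') is shared by Ichnops and Rhizella — a synapomorphy uniting that clade.
Only Ichninus, Ichnops, Pachyeus, and Rhizella show the derived state 'present' for V, supporting them as a clade.
Most parsimonious ingroup topology: ((((Rhizella,Ichnops),Ichninus),Pachyeus),(Dromura,Cyanion)).
Cyanion and Dromura form a cherry on this tree, so they are sister taxa.

Dromura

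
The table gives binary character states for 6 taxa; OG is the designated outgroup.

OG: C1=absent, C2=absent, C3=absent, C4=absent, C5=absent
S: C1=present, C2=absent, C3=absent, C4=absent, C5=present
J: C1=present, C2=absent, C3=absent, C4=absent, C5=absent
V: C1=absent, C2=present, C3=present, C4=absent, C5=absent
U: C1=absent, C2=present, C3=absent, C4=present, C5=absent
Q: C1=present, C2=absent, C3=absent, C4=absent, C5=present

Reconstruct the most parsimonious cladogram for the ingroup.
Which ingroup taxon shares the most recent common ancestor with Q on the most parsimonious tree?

The outgroup has state 'absent' for every character, so 'present' is the derived state throughout.
Only J, Q, and S show the derived state 'present' for C1, supporting them as a clade.
C2: derived state 'present' in U and V only — synapomorphy for {U, V}.
C3 (derived state 'present') is unique to V (autapomorphy; uninformative for grouping).
C4: derived state 'present' in U only — an autapomorphy, so it tells us nothing about relationships among taxa.
C5: derived state 'present' in Q and S only — synapomorphy for {Q, S}.
Most parsimonious ingroup topology: (((S,Q),J),(V,U)).
Q and S form a cherry on this tree, so they are sister taxa.

S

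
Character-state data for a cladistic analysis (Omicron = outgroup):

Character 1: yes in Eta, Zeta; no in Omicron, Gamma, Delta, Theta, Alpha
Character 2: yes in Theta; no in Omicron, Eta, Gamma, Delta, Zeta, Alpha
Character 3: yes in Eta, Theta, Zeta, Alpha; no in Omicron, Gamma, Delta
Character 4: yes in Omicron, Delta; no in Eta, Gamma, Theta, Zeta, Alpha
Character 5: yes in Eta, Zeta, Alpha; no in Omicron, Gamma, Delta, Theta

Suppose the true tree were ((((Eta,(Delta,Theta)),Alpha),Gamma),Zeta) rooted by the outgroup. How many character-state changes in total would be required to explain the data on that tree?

Map each character onto ((((Eta,(Delta,Theta)),Alpha),Gamma),Zeta) (rooted by Omicron) and count the minimum state changes it requires (Fitch parsimony):
Character 1: 2; Character 2: 1; Character 3: 3; Character 4: 2; Character 5: 3.
Total tree length = 11.

11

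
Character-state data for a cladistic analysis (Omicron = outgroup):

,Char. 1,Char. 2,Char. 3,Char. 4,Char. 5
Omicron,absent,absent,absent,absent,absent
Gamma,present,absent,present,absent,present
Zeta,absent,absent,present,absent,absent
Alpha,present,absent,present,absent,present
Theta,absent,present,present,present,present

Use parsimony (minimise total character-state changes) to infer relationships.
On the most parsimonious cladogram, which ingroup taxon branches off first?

The outgroup has state 'absent' for every character, so 'present' is the derived state throughout.
Char. 1 (derived state 'present') is shared by Alpha and Gamma — a synapomorphy uniting that clade.
Char. 2: derived state 'present' in Theta only — an autapomorphy, so it tells us nothing about relationships among taxa.
Char. 3 (derived state 'present') is shared by all ingroup taxa — unites the whole ingroup.
Char. 4 (derived state 'present') is unique to Theta (autapomorphy; uninformative for grouping).
Char. 5: derived state 'present' in Alpha, Gamma, and Theta only — synapomorphy for {Alpha, Gamma, Theta}.
Most parsimonious ingroup topology: (((Gamma,Alpha),Theta),Zeta).
Zeta is sister to the clade containing all other ingroup taxa, so it is the earliest-diverging (most basal) ingroup lineage.

Zeta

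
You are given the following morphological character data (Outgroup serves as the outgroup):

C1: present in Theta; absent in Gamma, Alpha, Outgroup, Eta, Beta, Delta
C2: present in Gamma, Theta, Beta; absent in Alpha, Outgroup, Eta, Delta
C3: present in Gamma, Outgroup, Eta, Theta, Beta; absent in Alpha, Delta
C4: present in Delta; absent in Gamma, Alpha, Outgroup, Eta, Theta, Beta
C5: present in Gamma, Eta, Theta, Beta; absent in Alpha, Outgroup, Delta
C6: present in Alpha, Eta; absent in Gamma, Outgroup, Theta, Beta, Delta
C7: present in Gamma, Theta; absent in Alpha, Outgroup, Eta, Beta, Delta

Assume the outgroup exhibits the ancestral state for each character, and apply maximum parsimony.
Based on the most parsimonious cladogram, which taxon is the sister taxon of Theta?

Character polarity is set by the outgroup: the derived state is whichever differs from the outgroup's state, so for C3 the derived state is 'absent', and for the remaining characters it is 'present'.
C1: derived state 'present' in Theta only — an autapomorphy, so it tells us nothing about relationships among taxa.
C2: derived state 'present' in Beta, Gamma, and Theta only — synapomorphy for {Beta, Gamma, Theta}.
Only Alpha and Delta show the derived state 'absent' for C3, supporting them as a clade.
C4 (derived state 'present') is unique to Delta (autapomorphy; uninformative for grouping).
C5 (derived state 'present') is shared by Beta, Eta, Gamma, and Theta — a synapomorphy uniting that clade.
C6 groups Alpha and Eta, which is incompatible with the clades supported by the remaining characters; treating it as convergent (homoplasy) costs fewer steps than any alternative tree.
Only Gamma and Theta show the derived state 'present' for C7, supporting them as a clade.
Most parsimonious ingroup topology: ((((Theta,Gamma),Beta),Eta),(Delta,Alpha)).
Theta and Gamma form a cherry on this tree, so they are sister taxa.

Gamma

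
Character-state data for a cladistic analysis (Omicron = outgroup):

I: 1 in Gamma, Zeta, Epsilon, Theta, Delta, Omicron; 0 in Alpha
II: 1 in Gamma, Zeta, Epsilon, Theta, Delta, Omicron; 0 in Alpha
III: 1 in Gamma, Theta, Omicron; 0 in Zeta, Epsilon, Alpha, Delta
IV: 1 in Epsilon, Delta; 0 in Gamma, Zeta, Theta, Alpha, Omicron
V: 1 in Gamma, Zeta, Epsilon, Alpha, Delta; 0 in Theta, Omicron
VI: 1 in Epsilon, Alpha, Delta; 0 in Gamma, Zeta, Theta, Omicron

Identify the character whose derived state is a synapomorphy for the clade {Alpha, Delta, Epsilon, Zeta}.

III

Character polarity is set by the outgroup: the derived state is whichever differs from the outgroup's state, so for I, II, III the derived state is '0', and for the remaining characters it is '1'.
I: derived state '0' in Alpha only — an autapomorphy, so it tells us nothing about relationships among taxa.
II (derived state '0') is unique to Alpha (autapomorphy; uninformative for grouping).
Only Alpha, Delta, Epsilon, and Zeta show the derived state '0' for III, supporting them as a clade.
Only Delta and Epsilon show the derived state '1' for IV, supporting them as a clade.
V (derived state '1') is shared by Alpha, Delta, Epsilon, Gamma, and Zeta — a synapomorphy uniting that clade.
VI (derived state '1') is shared by Alpha, Delta, and Epsilon — a synapomorphy uniting that clade.
Most parsimonious ingroup topology: (((((Delta,Epsilon),Alpha),Zeta),Gamma),Theta).
The clade {Alpha, Delta, Epsilon, Zeta} is supported by III: its derived state '0' occurs in exactly those taxa and in no other taxon (including the outgroup).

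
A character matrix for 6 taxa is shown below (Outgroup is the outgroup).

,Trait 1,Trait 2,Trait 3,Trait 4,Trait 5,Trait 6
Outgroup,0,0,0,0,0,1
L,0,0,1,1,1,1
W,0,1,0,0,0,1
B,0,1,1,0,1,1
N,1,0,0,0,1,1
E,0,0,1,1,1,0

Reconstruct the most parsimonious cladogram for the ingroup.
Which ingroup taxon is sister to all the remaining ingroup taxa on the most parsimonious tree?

W

Character polarity is set by the outgroup: the derived state is whichever differs from the outgroup's state, so for Trait 6 the derived state is '0', and for the remaining characters it is '1'.
Trait 1 (derived state '1') is unique to N (autapomorphy; uninformative for grouping).
Trait 2 (state '1') occurs in B and W but conflicts with the nesting implied by the other characters — most parsimoniously interpreted as homoplasy.
Trait 3 (derived state '1') is shared by B, E, and L — a synapomorphy uniting that clade.
Only E and L show the derived state '1' for Trait 4, supporting them as a clade.
Trait 5 (derived state '1') is shared by B, E, L, and N — a synapomorphy uniting that clade.
Trait 6 (derived state '0') is unique to E (autapomorphy; uninformative for grouping).
Most parsimonious ingroup topology: ((((L,E),B),N),W).
W is sister to the clade containing all other ingroup taxa, so it is the earliest-diverging (most basal) ingroup lineage.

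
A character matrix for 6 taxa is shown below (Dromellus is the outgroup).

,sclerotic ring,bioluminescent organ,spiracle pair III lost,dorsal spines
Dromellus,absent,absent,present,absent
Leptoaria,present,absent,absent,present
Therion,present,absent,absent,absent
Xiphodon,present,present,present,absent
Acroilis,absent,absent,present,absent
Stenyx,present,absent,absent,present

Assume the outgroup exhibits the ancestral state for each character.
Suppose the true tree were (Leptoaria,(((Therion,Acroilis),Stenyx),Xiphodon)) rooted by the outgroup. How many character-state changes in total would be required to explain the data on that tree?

8

Map each character onto (Leptoaria,(((Therion,Acroilis),Stenyx),Xiphodon)) (rooted by Dromellus) and count the minimum state changes it requires (Fitch parsimony):
sclerotic ring: 2; bioluminescent organ: 1; spiracle pair III lost: 3; dorsal spines: 2.
Total tree length = 8.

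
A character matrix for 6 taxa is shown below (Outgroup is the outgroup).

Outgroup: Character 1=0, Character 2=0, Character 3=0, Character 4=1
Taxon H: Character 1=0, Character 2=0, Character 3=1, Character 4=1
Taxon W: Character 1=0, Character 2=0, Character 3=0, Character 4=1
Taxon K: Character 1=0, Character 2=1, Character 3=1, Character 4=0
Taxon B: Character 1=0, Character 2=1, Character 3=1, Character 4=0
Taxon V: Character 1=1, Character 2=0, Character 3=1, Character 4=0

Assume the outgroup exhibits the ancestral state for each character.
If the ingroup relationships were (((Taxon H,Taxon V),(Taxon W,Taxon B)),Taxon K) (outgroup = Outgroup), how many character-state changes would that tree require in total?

Map each character onto (((Taxon H,Taxon V),(Taxon W,Taxon B)),Taxon K) (rooted by Outgroup) and count the minimum state changes it requires (Fitch parsimony):
Character 1: 1; Character 2: 2; Character 3: 2; Character 4: 3.
Total tree length = 8.

8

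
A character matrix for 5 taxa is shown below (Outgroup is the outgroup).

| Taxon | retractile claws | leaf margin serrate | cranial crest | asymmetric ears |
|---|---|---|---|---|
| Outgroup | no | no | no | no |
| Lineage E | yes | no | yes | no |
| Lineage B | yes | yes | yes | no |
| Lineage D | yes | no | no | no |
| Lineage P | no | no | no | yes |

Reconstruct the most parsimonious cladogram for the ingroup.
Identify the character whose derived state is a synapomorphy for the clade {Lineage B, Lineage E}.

cranial crest

The outgroup has state 'no' for every character, so 'yes' is the derived state throughout.
retractile claws: derived state 'yes' in Lineage B, Lineage D, and Lineage E only — synapomorphy for {Lineage B, Lineage D, Lineage E}.
leaf margin serrate (derived state 'yes') is unique to Lineage B (autapomorphy; uninformative for grouping).
Only Lineage B and Lineage E show the derived state 'yes' for cranial crest, supporting them as a clade.
asymmetric ears: derived state 'yes' in Lineage P only — an autapomorphy, so it tells us nothing about relationships among taxa.
Most parsimonious ingroup topology: ((Lineage D,(Lineage B,Lineage E)),Lineage P).
The clade {Lineage B, Lineage E} is supported by cranial crest: its derived state 'yes' occurs in exactly those taxa and in no other taxon (including the outgroup).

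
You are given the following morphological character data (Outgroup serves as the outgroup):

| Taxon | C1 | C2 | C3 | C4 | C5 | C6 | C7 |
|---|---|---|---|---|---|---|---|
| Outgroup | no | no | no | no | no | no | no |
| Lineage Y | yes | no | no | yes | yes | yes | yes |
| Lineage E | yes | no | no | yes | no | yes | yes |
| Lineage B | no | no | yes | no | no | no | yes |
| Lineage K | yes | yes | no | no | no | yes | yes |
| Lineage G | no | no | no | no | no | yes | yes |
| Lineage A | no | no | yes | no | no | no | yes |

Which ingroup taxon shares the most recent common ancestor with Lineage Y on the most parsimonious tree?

Lineage E

The outgroup has state 'no' for every character, so 'yes' is the derived state throughout.
C1: derived state 'yes' in Lineage E, Lineage K, and Lineage Y only — synapomorphy for {Lineage E, Lineage K, Lineage Y}.
C2 (derived state 'yes') is unique to Lineage K (autapomorphy; uninformative for grouping).
C3 (derived state 'yes') is shared by Lineage A and Lineage B — a synapomorphy uniting that clade.
Only Lineage E and Lineage Y show the derived state 'yes' for C4, supporting them as a clade.
C5: derived state 'yes' in Lineage Y only — an autapomorphy, so it tells us nothing about relationships among taxa.
C6: derived state 'yes' in Lineage E, Lineage G, Lineage K, and Lineage Y only — synapomorphy for {Lineage E, Lineage G, Lineage K, Lineage Y}.
C7 (derived state 'yes') is shared by all ingroup taxa — unites the whole ingroup.
Most parsimonious ingroup topology: ((((Lineage Y,Lineage E),Lineage K),Lineage G),(Lineage B,Lineage A)).
Lineage Y and Lineage E form a cherry on this tree, so they are sister taxa.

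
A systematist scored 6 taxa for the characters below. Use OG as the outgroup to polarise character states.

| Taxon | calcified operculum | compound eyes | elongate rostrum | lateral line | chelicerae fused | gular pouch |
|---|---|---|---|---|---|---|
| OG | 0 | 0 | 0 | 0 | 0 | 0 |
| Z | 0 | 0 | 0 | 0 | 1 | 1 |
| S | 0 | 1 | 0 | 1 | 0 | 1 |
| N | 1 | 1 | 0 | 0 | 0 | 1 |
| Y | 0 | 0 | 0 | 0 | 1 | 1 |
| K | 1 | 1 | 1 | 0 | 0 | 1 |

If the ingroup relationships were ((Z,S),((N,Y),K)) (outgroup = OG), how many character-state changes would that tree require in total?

Map each character onto ((Z,S),((N,Y),K)) (rooted by OG) and count the minimum state changes it requires (Fitch parsimony):
calcified operculum: 2; compound eyes: 3; elongate rostrum: 1; lateral line: 1; chelicerae fused: 2; gular pouch: 1.
Total tree length = 10.

10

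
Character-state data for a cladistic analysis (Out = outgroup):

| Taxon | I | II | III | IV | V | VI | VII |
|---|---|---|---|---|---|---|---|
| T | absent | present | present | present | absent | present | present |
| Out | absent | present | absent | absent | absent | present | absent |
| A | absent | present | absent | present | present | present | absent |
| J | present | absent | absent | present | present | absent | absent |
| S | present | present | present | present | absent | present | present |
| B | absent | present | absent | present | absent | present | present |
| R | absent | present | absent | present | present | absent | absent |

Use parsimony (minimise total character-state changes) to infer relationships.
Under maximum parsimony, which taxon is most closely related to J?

R

Character polarity is set by the outgroup: the derived state is whichever differs from the outgroup's state, so for II, VI the derived state is 'absent', and for the remaining characters it is 'present'.
I (state 'present') occurs in J and S but conflicts with the nesting implied by the other characters — most parsimoniously interpreted as homoplasy.
II: derived state 'absent' in J only — an autapomorphy, so it tells us nothing about relationships among taxa.
III (derived state 'present') is shared by S and T — a synapomorphy uniting that clade.
IV (derived state 'present') is shared by all ingroup taxa — unites the whole ingroup.
V (derived state 'present') is shared by A, J, and R — a synapomorphy uniting that clade.
VI: derived state 'absent' in J and R only — synapomorphy for {J, R}.
VII: derived state 'present' in B, S, and T only — synapomorphy for {B, S, T}.
Most parsimonious ingroup topology: (((R,J),A),((T,S),B)).
J and R form a cherry on this tree, so they are sister taxa.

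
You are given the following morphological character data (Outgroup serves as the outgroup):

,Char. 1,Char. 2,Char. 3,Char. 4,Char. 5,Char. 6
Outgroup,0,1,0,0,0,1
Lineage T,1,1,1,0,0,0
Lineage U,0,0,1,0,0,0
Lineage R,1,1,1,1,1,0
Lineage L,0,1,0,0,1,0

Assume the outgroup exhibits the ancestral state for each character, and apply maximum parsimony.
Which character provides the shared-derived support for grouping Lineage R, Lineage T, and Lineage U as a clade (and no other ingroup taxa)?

Char. 3

Character polarity is set by the outgroup: the derived state is whichever differs from the outgroup's state, so for Char. 2, Char. 6 the derived state is '0', and for the remaining characters it is '1'.
Char. 1 (derived state '1') is shared by Lineage R and Lineage T — a synapomorphy uniting that clade.
Char. 2: derived state '0' in Lineage U only — an autapomorphy, so it tells us nothing about relationships among taxa.
Only Lineage R, Lineage T, and Lineage U show the derived state '1' for Char. 3, supporting them as a clade.
Char. 4 (derived state '1') is unique to Lineage R (autapomorphy; uninformative for grouping).
Char. 5 groups Lineage L and Lineage R, which is incompatible with the clades supported by the remaining characters; treating it as convergent (homoplasy) costs fewer steps than any alternative tree.
All ingroup taxa share the derived state '0' for Char. 6; it defines the ingroup but does not resolve relationships within it.
Most parsimonious ingroup topology: (((Lineage T,Lineage R),Lineage U),Lineage L).
The clade {Lineage R, Lineage T, Lineage U} is supported by Char. 3: its derived state '1' occurs in exactly those taxa and in no other taxon (including the outgroup).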